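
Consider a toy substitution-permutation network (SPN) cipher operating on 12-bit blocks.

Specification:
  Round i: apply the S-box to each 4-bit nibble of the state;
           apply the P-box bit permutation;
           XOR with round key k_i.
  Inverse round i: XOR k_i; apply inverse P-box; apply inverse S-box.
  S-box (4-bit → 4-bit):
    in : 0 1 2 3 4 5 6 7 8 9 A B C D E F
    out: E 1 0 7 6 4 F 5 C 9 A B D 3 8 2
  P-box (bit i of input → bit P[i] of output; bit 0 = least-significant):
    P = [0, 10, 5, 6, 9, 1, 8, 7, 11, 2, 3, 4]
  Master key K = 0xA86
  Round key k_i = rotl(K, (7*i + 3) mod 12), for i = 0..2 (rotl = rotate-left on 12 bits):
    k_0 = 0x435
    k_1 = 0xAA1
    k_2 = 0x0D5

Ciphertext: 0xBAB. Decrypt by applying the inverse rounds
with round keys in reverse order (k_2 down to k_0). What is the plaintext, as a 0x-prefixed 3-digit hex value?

s_0 = ciphertext = 0xBAB
s_1 = InvRound(s_0, k_2) = 0x638
s_2 = InvRound(s_1, k_1) = 0xCED
s_3 = InvRound(s_2, k_0) = 0xCEE

0xCEE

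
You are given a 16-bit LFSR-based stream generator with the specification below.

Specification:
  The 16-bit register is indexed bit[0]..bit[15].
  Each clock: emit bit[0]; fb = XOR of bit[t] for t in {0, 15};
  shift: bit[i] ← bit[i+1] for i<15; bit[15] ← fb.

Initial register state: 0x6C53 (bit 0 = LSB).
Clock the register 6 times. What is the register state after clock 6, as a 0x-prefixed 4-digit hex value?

0xC5B1

reg_0 = 0x6C53
clock 1: out=1, reg = 0xB629
clock 2: out=1, reg = 0x5B14
clock 3: out=0, reg = 0x2D8A
clock 4: out=0, reg = 0x16C5
clock 5: out=1, reg = 0x8B62
clock 6: out=0, reg = 0xC5B1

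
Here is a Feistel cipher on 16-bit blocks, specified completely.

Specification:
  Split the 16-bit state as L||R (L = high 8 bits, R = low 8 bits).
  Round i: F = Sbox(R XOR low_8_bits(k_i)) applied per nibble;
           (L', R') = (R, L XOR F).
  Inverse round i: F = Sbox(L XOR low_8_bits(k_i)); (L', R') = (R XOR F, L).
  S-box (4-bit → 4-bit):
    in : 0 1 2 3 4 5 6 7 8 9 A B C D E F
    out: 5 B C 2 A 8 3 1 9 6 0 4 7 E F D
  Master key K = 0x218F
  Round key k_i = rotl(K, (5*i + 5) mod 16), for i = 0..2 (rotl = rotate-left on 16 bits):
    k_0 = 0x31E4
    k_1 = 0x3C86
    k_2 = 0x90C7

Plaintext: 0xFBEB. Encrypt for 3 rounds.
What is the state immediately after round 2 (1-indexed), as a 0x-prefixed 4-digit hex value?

0xA62E

s_0 = plaintext = 0xFBEB
s_1 = Round(s_0, k_0) = 0xEBA6
s_2 = Round(s_1, k_1) = 0xA62E
s_3 = Round(s_2, k_2) = 0x2E50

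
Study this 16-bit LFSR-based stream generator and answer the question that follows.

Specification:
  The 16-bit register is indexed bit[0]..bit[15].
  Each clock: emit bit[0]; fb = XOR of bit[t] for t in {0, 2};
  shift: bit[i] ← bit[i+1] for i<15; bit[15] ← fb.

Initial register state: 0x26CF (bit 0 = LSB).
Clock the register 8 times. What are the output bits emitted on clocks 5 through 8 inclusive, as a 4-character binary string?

0011

reg_0 = 0x26CF
clock 1: out=1, reg = 0x1367
clock 2: out=1, reg = 0x09B3
clock 3: out=1, reg = 0x84D9
clock 4: out=1, reg = 0xC26C
clock 5: out=0, reg = 0xE136
clock 6: out=0, reg = 0xF09B
clock 7: out=1, reg = 0xF84D
clock 8: out=1, reg = 0x7C26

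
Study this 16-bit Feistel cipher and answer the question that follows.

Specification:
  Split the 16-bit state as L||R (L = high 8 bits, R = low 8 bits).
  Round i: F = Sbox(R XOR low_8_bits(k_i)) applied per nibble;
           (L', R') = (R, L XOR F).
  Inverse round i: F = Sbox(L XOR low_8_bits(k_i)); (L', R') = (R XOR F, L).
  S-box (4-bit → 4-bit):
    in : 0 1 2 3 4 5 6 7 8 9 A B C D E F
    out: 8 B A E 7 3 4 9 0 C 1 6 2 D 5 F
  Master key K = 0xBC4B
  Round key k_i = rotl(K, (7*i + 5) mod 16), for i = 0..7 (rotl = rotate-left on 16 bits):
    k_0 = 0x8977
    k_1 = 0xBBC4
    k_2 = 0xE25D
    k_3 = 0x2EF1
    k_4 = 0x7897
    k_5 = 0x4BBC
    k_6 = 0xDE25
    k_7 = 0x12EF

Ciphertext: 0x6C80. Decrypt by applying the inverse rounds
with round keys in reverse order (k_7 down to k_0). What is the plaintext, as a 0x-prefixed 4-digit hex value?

0x6E03

s_0 = ciphertext = 0x6C80
s_1 = InvRound(s_0, k_7) = 0x8E6C
s_2 = InvRound(s_1, k_6) = 0x7A8E
s_3 = InvRound(s_2, k_5) = 0xAA7A
s_4 = InvRound(s_3, k_4) = 0x97AA
s_5 = InvRound(s_4, k_3) = 0xEE97
s_6 = InvRound(s_5, k_2) = 0xF9EE
s_7 = InvRound(s_6, k_1) = 0x03F9
s_8 = InvRound(s_7, k_0) = 0x6E03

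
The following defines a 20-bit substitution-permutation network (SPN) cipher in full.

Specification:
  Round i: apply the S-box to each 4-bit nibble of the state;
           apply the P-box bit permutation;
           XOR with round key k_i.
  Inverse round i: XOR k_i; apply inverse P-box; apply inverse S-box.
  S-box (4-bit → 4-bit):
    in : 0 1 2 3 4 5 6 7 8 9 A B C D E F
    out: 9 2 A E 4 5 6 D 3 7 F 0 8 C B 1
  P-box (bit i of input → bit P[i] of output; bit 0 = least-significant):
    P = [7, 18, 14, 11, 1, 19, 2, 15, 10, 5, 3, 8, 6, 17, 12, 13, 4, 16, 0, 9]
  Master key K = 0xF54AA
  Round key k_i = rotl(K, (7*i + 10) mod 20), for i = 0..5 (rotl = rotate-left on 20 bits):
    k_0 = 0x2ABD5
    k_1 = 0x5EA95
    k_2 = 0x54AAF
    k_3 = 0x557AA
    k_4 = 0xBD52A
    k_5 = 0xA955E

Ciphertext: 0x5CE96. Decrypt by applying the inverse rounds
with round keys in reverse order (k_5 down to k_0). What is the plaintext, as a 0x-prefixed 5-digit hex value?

s_0 = ciphertext = 0x5CE96
s_1 = InvRound(s_0, k_5) = 0x29D1A
s_2 = InvRound(s_1, k_4) = 0x8B11D
s_3 = InvRound(s_2, k_3) = 0xAC8A9
s_4 = InvRound(s_3, k_2) = 0x21BA1
s_5 = InvRound(s_4, k_1) = 0x832D6
s_6 = InvRound(s_5, k_0) = 0x46CEC

0x46CEC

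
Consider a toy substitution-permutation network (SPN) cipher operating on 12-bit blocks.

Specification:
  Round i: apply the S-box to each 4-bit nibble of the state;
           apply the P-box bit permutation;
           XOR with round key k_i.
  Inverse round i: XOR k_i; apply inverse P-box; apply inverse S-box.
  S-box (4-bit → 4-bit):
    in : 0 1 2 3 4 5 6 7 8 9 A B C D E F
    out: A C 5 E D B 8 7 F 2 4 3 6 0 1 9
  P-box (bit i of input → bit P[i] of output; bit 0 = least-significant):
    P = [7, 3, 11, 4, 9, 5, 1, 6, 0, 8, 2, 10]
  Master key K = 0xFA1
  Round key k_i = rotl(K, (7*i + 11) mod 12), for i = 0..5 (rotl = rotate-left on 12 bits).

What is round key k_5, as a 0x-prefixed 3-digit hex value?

0x7E8

K = 0xFA1
k_0 = rotl(K, (7*0+11) mod 12) = rotl(K, 11) = 0xFD0
k_1 = rotl(K, (7*1+11) mod 12) = rotl(K, 6) = 0x87E
k_2 = rotl(K, (7*2+11) mod 12) = rotl(K, 1) = 0xF43
k_3 = rotl(K, (7*3+11) mod 12) = rotl(K, 8) = 0x1FA
k_4 = rotl(K, (7*4+11) mod 12) = rotl(K, 3) = 0xD0F
k_5 = rotl(K, (7*5+11) mod 12) = rotl(K, 10) = 0x7E8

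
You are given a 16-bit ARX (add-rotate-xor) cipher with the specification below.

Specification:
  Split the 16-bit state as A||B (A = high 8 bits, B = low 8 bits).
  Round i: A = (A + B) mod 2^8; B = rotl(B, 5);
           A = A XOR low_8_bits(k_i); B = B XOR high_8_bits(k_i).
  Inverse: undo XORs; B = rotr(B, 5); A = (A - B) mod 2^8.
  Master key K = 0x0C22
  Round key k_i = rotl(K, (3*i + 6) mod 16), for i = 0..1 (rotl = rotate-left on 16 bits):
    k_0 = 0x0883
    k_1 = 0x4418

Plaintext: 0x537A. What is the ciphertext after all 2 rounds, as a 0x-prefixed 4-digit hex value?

s_0 = plaintext = 0x537A
s_1 = Round(s_0, k_0) = 0x4E47
s_2 = Round(s_1, k_1) = 0x8DAC

0x8DAC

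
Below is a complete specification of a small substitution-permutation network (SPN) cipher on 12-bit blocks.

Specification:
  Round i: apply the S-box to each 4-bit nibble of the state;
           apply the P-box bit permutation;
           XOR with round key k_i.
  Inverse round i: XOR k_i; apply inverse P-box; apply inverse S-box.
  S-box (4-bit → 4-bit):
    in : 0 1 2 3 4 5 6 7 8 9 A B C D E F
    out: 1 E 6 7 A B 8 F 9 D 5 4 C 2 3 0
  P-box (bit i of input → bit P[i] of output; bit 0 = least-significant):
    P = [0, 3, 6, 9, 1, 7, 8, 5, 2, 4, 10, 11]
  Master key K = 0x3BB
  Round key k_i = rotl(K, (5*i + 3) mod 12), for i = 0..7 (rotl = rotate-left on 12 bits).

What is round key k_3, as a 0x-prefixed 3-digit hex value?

K = 0x3BB
k_0 = rotl(K, (5*0+3) mod 12) = rotl(K, 3) = 0xDD9
k_1 = rotl(K, (5*1+3) mod 12) = rotl(K, 8) = 0xB3B
k_2 = rotl(K, (5*2+3) mod 12) = rotl(K, 1) = 0x776
k_3 = rotl(K, (5*3+3) mod 12) = rotl(K, 6) = 0xECE

0xECE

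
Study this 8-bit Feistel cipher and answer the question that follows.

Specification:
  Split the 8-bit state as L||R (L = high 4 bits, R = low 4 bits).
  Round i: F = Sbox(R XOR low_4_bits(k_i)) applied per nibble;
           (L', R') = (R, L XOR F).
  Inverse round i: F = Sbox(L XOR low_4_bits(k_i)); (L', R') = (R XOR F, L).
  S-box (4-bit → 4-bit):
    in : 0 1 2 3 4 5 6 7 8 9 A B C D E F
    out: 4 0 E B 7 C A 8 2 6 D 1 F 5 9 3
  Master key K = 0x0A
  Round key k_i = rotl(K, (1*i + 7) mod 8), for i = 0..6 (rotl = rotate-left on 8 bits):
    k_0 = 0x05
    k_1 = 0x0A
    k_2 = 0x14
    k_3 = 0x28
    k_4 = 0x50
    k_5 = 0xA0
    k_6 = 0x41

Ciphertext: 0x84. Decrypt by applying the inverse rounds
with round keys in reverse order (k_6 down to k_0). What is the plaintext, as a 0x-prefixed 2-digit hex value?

s_0 = ciphertext = 0x84
s_1 = InvRound(s_0, k_6) = 0x28
s_2 = InvRound(s_1, k_5) = 0x62
s_3 = InvRound(s_2, k_4) = 0x86
s_4 = InvRound(s_3, k_3) = 0x28
s_5 = InvRound(s_4, k_2) = 0x22
s_6 = InvRound(s_5, k_1) = 0x02
s_7 = InvRound(s_6, k_0) = 0xE0

0xE0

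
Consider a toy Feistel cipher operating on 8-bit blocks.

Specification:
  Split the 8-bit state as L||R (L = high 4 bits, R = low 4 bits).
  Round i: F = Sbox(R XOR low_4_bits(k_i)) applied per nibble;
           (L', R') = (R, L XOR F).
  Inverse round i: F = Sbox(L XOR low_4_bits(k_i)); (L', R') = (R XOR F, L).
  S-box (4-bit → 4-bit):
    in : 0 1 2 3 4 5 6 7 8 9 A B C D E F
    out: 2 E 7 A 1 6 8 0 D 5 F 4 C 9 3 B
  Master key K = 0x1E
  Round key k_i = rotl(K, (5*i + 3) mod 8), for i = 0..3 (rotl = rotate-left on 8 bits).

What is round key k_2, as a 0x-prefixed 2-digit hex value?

0xC3

K = 0x1E
k_0 = rotl(K, (5*0+3) mod 8) = rotl(K, 3) = 0xF0
k_1 = rotl(K, (5*1+3) mod 8) = rotl(K, 0) = 0x1E
k_2 = rotl(K, (5*2+3) mod 8) = rotl(K, 5) = 0xC3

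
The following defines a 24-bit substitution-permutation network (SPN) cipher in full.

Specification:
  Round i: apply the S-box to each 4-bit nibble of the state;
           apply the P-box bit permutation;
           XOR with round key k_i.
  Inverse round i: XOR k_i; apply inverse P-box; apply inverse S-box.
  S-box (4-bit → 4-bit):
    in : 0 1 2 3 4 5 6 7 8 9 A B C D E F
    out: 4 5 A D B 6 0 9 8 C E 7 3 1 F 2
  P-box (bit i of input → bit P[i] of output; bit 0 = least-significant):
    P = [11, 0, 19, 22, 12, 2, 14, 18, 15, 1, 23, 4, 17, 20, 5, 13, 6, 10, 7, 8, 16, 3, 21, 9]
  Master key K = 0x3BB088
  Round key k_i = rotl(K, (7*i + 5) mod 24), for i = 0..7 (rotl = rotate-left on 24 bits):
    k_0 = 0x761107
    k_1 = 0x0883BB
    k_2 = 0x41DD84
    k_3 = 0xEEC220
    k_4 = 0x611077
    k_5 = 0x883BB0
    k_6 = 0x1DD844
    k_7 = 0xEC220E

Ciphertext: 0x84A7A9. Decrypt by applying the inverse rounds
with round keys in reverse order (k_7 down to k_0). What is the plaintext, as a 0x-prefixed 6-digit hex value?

s_0 = ciphertext = 0x84A7A9
s_1 = InvRound(s_0, k_7) = 0x0A0CFA
s_2 = InvRound(s_1, k_6) = 0xC5B4E6
s_3 = InvRound(s_2, k_5) = 0x746423
s_4 = InvRound(s_3, k_4) = 0xDC28E6
s_5 = InvRound(s_4, k_3) = 0x914C5D
s_6 = InvRound(s_5, k_2) = 0xF3F3D2
s_7 = InvRound(s_6, k_1) = 0xBDE01A
s_8 = InvRound(s_7, k_0) = 0xC873BA

0xC873BA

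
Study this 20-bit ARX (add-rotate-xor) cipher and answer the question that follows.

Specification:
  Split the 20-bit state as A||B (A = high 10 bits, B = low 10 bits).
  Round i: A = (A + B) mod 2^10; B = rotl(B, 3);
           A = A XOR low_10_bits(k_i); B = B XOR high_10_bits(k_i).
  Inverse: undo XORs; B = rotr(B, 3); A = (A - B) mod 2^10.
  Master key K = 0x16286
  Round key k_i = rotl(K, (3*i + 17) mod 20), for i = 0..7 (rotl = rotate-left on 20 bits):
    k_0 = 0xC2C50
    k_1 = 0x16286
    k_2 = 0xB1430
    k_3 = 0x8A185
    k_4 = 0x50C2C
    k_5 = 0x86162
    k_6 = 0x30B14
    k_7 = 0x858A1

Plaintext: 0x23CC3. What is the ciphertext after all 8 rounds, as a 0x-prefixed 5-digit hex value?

0xE7EA1

s_0 = plaintext = 0x23CC3
s_1 = Round(s_0, k_0) = 0x40912
s_2 = Round(s_1, k_1) = 0x248CA
s_3 = Round(s_2, k_2) = 0x5B094
s_4 = Round(s_3, k_3) = 0xE1689
s_5 = Round(s_4, k_4) = 0x8890E
s_6 = Round(s_5, k_5) = 0x94A6A
s_7 = Round(s_6, k_6) = 0xEA396
s_8 = Round(s_7, k_7) = 0xE7EA1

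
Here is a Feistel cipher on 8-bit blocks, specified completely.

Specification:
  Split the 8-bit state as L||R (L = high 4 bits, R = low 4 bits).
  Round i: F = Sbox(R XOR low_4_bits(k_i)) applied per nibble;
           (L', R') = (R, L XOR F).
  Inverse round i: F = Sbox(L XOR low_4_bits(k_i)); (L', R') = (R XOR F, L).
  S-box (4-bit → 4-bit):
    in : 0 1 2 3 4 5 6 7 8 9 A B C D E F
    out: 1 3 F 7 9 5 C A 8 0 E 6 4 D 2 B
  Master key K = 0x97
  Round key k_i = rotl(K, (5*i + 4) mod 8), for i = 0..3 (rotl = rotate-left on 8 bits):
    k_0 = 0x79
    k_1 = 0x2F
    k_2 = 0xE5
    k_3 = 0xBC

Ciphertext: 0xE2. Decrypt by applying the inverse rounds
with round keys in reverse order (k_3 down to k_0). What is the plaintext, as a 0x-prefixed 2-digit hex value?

s_0 = ciphertext = 0xE2
s_1 = InvRound(s_0, k_3) = 0xDE
s_2 = InvRound(s_1, k_2) = 0x6D
s_3 = InvRound(s_2, k_1) = 0xD6
s_4 = InvRound(s_3, k_0) = 0xFD

0xFD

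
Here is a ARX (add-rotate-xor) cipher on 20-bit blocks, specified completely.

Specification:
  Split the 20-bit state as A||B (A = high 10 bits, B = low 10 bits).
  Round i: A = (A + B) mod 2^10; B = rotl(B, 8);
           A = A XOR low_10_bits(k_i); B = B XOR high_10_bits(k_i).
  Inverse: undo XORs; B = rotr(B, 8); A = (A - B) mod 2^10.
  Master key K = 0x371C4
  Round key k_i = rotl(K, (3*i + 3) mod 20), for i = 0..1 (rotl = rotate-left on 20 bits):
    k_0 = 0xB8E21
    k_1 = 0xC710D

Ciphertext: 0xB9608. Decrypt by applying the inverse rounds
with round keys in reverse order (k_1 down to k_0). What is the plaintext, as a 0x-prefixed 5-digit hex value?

0xBB2CA

s_0 = ciphertext = 0xB9608
s_1 = InvRound(s_0, k_1) = 0xE5C51
s_2 = InvRound(s_1, k_0) = 0xBB2CA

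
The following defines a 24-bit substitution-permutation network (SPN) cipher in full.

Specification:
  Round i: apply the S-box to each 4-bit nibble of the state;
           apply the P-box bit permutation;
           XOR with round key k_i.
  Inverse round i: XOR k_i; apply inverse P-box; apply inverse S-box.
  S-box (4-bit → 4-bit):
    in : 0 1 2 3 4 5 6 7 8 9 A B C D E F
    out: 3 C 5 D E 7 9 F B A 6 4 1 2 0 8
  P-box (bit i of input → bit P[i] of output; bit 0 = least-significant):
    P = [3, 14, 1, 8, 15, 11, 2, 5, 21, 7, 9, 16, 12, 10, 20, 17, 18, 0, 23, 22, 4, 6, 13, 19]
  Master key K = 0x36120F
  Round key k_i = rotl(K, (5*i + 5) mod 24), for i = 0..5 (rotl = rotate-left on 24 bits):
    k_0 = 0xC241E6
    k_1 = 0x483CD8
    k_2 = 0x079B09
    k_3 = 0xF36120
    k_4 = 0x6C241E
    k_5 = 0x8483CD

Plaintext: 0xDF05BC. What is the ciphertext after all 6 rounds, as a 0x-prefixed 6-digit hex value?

s_0 = plaintext = 0xDF05BC
s_1 = Round(s_0, k_0) = 0xA2572A
s_2 = Round(s_1, k_1) = 0xFDCA1E
s_3 = Round(s_2, k_2) = 0x0F89AC
s_4 = Round(s_3, k_3) = 0xB07DFC
s_5 = Round(s_4, k_4) = 0x7A10B7
s_6 = Round(s_5, k_5) = 0x3EE212

0x3EE212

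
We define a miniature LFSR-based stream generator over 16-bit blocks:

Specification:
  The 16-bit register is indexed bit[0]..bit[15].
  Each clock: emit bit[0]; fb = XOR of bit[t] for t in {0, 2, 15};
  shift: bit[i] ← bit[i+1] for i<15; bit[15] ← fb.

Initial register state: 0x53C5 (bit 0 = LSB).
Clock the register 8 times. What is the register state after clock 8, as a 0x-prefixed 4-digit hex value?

0xEC53

reg_0 = 0x53C5
clock 1: out=1, reg = 0x29E2
clock 2: out=0, reg = 0x14F1
clock 3: out=1, reg = 0x8A78
clock 4: out=0, reg = 0xC53C
clock 5: out=0, reg = 0x629E
clock 6: out=0, reg = 0xB14F
clock 7: out=1, reg = 0xD8A7
clock 8: out=1, reg = 0xEC53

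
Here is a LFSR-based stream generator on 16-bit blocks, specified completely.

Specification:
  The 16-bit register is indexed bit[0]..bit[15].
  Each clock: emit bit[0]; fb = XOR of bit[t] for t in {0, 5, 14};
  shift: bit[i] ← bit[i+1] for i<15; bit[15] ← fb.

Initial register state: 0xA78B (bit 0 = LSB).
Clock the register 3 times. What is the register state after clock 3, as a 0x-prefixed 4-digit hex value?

0x34F1

reg_0 = 0xA78B
clock 1: out=1, reg = 0xD3C5
clock 2: out=1, reg = 0x69E2
clock 3: out=0, reg = 0x34F1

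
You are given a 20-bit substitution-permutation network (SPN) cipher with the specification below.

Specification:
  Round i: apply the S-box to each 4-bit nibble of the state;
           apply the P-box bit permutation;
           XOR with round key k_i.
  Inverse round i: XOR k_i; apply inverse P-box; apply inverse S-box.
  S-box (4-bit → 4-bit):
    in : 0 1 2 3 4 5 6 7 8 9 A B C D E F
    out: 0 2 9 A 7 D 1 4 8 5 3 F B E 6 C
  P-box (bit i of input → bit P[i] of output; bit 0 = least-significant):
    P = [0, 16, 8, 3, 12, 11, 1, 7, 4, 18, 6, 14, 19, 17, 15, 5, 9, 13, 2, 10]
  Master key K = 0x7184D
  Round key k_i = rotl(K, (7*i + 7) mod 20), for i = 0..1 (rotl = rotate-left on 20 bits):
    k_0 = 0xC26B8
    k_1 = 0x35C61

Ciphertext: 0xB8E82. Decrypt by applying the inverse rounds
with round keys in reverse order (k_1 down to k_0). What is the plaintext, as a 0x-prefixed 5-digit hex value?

s_0 = ciphertext = 0xB8E82
s_1 = InvRound(s_0, k_1) = 0x65F56
s_2 = InvRound(s_1, k_0) = 0xECFBF

0xECFBF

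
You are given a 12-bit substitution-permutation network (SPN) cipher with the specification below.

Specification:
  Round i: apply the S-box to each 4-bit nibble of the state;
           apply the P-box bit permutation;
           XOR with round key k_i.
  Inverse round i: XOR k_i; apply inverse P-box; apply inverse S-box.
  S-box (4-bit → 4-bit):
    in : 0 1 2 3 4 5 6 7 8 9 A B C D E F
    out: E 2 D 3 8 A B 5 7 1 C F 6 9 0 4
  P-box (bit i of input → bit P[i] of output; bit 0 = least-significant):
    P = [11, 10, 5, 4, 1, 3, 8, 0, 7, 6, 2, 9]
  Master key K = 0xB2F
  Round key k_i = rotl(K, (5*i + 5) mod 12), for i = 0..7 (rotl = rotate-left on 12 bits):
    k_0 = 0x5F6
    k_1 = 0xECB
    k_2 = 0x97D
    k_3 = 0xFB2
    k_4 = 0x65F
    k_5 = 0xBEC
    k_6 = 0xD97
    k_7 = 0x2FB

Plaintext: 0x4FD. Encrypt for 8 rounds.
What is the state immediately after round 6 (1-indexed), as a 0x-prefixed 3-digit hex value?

0x771

s_0 = plaintext = 0x4FD
s_1 = Round(s_0, k_0) = 0xEE6
s_2 = Round(s_1, k_1) = 0x2DB
s_3 = Round(s_2, k_2) = 0x7CA
s_4 = Round(s_3, k_3) = 0xE0E
s_5 = Round(s_4, k_4) = 0x756
s_6 = Round(s_5, k_5) = 0x771
s_7 = Round(s_6, k_6) = 0x811
s_8 = Round(s_7, k_7) = 0x637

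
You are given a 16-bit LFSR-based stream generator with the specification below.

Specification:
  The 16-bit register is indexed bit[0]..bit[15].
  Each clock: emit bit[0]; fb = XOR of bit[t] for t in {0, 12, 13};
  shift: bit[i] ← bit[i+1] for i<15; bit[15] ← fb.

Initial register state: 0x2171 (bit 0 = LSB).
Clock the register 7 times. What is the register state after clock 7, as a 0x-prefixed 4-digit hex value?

reg_0 = 0x2171
clock 1: out=1, reg = 0x10B8
clock 2: out=0, reg = 0x885C
clock 3: out=0, reg = 0x442E
clock 4: out=0, reg = 0x2217
clock 5: out=1, reg = 0x110B
clock 6: out=1, reg = 0x0885
clock 7: out=1, reg = 0x8442

0x8442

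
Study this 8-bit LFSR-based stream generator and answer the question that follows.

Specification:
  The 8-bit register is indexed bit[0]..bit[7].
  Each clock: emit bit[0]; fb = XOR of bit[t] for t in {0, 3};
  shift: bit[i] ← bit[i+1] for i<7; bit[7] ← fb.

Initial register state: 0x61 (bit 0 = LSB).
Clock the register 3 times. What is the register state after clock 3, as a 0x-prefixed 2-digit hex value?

0xAC

reg_0 = 0x61
clock 1: out=1, reg = 0xB0
clock 2: out=0, reg = 0x58
clock 3: out=0, reg = 0xAC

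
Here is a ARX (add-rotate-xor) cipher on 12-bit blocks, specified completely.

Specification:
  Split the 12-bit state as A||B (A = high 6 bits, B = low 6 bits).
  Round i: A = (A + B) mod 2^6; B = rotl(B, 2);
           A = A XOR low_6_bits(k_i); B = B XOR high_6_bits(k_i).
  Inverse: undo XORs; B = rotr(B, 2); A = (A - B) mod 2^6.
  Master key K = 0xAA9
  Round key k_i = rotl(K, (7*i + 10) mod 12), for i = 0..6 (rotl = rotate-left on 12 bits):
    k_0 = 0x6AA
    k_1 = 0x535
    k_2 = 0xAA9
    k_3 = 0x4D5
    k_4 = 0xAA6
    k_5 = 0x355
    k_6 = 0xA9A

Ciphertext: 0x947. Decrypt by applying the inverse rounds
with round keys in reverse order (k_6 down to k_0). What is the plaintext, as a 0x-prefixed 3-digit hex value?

0xC15

s_0 = ciphertext = 0x947
s_1 = InvRound(s_0, k_6) = 0x91B
s_2 = InvRound(s_1, k_5) = 0x325
s_3 = InvRound(s_2, k_4) = 0xDF3
s_4 = InvRound(s_3, k_3) = 0x688
s_5 = InvRound(s_4, k_2) = 0x2E8
s_6 = InvRound(s_5, k_1) = 0xBCF
s_7 = InvRound(s_6, k_0) = 0xC15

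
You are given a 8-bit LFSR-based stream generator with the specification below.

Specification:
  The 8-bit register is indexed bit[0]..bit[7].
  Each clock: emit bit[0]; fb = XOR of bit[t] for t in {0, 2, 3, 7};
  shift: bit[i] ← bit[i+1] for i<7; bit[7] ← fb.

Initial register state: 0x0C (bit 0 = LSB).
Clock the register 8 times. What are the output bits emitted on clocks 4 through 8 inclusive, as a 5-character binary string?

10000

reg_0 = 0x0C
clock 1: out=0, reg = 0x06
clock 2: out=0, reg = 0x83
clock 3: out=1, reg = 0x41
clock 4: out=1, reg = 0xA0
clock 5: out=0, reg = 0xD0
clock 6: out=0, reg = 0xE8
clock 7: out=0, reg = 0x74
clock 8: out=0, reg = 0xBA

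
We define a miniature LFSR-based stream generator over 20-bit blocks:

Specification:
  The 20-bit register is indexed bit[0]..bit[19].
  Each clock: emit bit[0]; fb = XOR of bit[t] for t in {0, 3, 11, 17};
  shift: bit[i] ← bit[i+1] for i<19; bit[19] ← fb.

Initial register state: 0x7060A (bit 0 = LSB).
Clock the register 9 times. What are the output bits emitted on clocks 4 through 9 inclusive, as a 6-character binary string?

100000

reg_0 = 0x7060A
clock 1: out=0, reg = 0x38305
clock 2: out=1, reg = 0x1C182
clock 3: out=0, reg = 0x0E0C1
clock 4: out=1, reg = 0x87060
clock 5: out=0, reg = 0x43830
clock 6: out=0, reg = 0xA1C18
clock 7: out=0, reg = 0xD0E0C
clock 8: out=0, reg = 0x68706
clock 9: out=0, reg = 0xB4383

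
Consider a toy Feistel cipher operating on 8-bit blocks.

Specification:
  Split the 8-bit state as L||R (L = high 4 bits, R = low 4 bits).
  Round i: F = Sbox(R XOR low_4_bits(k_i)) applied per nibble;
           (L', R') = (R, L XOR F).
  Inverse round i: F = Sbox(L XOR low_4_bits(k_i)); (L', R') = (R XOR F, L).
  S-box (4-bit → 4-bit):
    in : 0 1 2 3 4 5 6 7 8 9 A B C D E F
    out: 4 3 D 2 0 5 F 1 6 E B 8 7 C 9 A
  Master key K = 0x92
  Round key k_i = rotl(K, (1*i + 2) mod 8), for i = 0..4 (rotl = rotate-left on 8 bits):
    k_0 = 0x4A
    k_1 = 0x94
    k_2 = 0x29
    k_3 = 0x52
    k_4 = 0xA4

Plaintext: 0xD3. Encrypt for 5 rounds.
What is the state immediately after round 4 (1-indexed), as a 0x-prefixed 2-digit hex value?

0xBC

s_0 = plaintext = 0xD3
s_1 = Round(s_0, k_0) = 0x33
s_2 = Round(s_1, k_1) = 0x32
s_3 = Round(s_2, k_2) = 0x2B
s_4 = Round(s_3, k_3) = 0xBC
s_5 = Round(s_4, k_4) = 0xCD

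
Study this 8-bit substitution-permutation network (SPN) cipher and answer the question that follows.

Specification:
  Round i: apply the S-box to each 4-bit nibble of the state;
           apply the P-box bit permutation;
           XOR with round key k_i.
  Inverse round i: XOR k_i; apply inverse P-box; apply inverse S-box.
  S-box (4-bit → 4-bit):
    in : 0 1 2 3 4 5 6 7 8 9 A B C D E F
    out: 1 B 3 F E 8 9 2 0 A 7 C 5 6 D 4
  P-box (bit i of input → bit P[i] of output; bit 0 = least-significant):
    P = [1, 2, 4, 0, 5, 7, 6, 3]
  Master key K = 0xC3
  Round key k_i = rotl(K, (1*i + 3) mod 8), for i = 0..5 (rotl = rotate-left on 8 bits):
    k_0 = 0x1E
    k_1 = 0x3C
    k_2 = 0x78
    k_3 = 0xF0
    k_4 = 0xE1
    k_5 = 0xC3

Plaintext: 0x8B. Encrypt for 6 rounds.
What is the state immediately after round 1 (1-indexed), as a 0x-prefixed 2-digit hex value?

0x0F

s_0 = plaintext = 0x8B
s_1 = Round(s_0, k_0) = 0x0F
s_2 = Round(s_1, k_1) = 0x0C
s_3 = Round(s_2, k_2) = 0x4A
s_4 = Round(s_3, k_3) = 0x2E
s_5 = Round(s_4, k_4) = 0x52
s_6 = Round(s_5, k_5) = 0xCD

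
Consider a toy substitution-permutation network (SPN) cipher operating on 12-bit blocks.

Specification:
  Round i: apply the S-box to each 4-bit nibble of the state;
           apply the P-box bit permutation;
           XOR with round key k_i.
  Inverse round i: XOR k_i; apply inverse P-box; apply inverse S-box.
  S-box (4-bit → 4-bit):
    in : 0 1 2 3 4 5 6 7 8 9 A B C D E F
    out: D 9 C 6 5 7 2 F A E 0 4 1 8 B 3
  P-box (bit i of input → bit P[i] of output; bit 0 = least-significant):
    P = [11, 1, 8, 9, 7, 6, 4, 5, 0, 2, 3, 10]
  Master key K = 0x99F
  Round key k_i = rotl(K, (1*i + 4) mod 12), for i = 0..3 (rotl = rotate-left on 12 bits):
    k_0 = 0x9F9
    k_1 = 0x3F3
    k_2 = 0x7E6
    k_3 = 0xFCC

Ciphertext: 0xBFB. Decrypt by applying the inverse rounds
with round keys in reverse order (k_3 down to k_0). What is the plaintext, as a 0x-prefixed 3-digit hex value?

s_0 = ciphertext = 0xBFB
s_1 = InvRound(s_0, k_3) = 0xE26
s_2 = InvRound(s_1, k_2) = 0xAF4
s_3 = InvRound(s_2, k_1) = 0xFA5
s_4 = InvRound(s_3, k_0) = 0x93D

0x93D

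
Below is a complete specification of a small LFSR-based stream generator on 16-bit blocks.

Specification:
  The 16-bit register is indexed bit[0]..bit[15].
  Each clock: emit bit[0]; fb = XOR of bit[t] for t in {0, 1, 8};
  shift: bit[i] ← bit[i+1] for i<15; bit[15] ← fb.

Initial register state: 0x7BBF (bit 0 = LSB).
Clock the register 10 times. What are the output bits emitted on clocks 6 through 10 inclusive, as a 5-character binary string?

reg_0 = 0x7BBF
clock 1: out=1, reg = 0xBDDF
clock 2: out=1, reg = 0xDEEF
clock 3: out=1, reg = 0x6F77
clock 4: out=1, reg = 0xB7BB
clock 5: out=1, reg = 0xDBDD
clock 6: out=1, reg = 0x6DEE
clock 7: out=0, reg = 0x36F7
clock 8: out=1, reg = 0x1B7B
clock 9: out=1, reg = 0x8DBD
clock 10: out=1, reg = 0x46DE

10111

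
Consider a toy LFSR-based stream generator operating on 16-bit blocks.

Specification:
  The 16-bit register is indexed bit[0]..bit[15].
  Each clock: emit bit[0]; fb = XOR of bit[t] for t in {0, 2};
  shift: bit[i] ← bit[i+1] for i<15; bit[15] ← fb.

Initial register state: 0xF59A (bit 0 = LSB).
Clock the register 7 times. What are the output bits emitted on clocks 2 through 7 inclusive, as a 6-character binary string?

reg_0 = 0xF59A
clock 1: out=0, reg = 0x7ACD
clock 2: out=1, reg = 0x3D66
clock 3: out=0, reg = 0x9EB3
clock 4: out=1, reg = 0xCF59
clock 5: out=1, reg = 0xE7AC
clock 6: out=0, reg = 0xF3D6
clock 7: out=0, reg = 0xF9EB

101100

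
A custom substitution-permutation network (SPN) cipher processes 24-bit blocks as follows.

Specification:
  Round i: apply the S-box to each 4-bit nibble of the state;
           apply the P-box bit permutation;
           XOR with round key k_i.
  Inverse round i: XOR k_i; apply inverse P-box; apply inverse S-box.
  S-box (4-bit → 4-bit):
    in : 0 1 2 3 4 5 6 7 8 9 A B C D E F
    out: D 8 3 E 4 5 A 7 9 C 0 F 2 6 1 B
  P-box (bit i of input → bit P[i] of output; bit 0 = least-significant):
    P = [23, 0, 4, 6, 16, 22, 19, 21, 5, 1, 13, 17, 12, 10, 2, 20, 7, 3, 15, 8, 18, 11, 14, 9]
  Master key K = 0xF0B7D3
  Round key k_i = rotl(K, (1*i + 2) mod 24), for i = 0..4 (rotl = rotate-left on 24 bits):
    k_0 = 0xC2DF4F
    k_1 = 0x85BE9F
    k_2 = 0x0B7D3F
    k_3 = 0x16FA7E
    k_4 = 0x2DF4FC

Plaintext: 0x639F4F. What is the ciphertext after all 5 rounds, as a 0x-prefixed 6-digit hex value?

s_0 = plaintext = 0x639F4F
s_1 = Round(s_0, k_0) = 0x585420
s_2 = Round(s_1, k_1) = 0x40CF4B
s_3 = Round(s_2, k_2) = 0x81B8CC
s_4 = Round(s_3, k_3) = 0x40ED5B
s_5 = Round(s_4, k_4) = 0xA4052F

0xA4052F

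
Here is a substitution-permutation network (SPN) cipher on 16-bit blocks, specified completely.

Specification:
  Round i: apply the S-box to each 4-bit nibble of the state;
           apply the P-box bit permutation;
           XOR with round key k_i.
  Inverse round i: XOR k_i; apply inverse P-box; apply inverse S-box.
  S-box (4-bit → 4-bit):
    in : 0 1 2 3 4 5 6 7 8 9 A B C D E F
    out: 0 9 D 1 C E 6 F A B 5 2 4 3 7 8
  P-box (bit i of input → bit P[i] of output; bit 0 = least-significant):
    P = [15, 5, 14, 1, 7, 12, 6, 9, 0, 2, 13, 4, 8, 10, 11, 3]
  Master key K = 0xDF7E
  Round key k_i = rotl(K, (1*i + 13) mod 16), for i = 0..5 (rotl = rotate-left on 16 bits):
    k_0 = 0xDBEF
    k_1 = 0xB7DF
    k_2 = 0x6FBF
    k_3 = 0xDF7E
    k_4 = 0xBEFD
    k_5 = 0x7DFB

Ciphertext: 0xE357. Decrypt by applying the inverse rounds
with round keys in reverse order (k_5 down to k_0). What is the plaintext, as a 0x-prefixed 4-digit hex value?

0x18C3

s_0 = ciphertext = 0xE357
s_1 = InvRound(s_0, k_5) = 0x5B9D
s_2 = InvRound(s_1, k_4) = 0xDCCE
s_3 = InvRound(s_2, k_3) = 0x3F1B
s_4 = InvRound(s_3, k_2) = 0x0BD6
s_5 = InvRound(s_4, k_1) = 0x5AB3
s_6 = InvRound(s_5, k_0) = 0x18C3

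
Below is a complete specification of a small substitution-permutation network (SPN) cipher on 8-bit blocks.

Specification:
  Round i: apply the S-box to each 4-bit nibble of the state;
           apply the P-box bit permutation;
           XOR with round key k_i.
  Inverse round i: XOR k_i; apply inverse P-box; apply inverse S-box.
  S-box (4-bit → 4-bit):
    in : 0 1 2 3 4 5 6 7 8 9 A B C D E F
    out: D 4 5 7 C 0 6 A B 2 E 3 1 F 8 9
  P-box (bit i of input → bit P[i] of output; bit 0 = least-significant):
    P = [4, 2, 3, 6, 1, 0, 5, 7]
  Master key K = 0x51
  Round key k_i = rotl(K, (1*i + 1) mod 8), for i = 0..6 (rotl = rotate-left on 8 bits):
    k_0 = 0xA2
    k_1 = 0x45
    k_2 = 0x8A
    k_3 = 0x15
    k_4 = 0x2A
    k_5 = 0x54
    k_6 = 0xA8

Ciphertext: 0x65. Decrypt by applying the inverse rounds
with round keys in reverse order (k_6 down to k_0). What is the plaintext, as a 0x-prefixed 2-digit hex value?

0x3A

s_0 = ciphertext = 0x65
s_1 = InvRound(s_0, k_6) = 0x7A
s_2 = InvRound(s_1, k_5) = 0x26
s_3 = InvRound(s_2, k_4) = 0x56
s_4 = InvRound(s_3, k_3) = 0xBE
s_5 = InvRound(s_4, k_2) = 0x1B
s_6 = InvRound(s_5, k_1) = 0xCD
s_7 = InvRound(s_6, k_0) = 0x3A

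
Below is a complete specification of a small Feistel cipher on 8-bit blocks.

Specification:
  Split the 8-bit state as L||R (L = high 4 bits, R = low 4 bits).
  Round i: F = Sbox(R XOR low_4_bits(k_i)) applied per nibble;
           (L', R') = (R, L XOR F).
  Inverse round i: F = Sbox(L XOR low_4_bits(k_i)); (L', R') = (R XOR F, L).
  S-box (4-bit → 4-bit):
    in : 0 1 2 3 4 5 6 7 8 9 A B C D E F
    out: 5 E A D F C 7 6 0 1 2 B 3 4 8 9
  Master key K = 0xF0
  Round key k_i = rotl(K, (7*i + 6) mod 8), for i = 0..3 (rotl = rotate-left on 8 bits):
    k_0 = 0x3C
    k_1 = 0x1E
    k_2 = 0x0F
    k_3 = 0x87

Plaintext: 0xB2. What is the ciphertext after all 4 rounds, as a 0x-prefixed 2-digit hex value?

s_0 = plaintext = 0xB2
s_1 = Round(s_0, k_0) = 0x23
s_2 = Round(s_1, k_1) = 0x36
s_3 = Round(s_2, k_2) = 0x62
s_4 = Round(s_3, k_3) = 0x2A

0x2A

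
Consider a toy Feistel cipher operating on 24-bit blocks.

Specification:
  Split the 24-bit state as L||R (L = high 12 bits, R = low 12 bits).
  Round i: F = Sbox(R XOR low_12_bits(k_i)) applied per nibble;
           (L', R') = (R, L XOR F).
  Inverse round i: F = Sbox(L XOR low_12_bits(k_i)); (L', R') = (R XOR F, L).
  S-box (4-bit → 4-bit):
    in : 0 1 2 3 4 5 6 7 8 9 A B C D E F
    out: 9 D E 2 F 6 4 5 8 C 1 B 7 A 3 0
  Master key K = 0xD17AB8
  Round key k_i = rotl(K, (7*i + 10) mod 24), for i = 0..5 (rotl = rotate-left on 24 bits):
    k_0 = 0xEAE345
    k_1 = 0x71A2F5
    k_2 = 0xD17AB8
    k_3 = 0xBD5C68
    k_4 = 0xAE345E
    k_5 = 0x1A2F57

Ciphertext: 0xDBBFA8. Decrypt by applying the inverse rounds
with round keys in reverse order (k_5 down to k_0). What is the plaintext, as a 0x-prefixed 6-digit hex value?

0xC3A55B

s_0 = ciphertext = 0xDBBFA8
s_1 = InvRound(s_0, k_5) = 0x19FDBB
s_2 = InvRound(s_1, k_4) = 0xBC619F
s_3 = InvRound(s_2, k_3) = 0x48CBC6
s_4 = InvRound(s_3, k_2) = 0x8E948C
s_5 = InvRound(s_4, k_1) = 0x55B8E9
s_6 = InvRound(s_5, k_0) = 0xC3A55B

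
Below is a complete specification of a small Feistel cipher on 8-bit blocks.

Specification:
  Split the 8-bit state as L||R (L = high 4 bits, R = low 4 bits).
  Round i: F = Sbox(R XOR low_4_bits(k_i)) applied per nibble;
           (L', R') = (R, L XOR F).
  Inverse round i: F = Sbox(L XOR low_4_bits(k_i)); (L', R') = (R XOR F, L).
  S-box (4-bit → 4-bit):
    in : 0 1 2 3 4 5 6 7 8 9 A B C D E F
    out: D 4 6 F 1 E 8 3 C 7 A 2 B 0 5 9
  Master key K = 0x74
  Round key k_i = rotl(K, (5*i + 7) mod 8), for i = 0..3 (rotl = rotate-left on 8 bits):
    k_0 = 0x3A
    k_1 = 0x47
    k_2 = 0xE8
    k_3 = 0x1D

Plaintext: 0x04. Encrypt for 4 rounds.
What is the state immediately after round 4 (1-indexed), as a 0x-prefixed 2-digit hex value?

0xF4

s_0 = plaintext = 0x04
s_1 = Round(s_0, k_0) = 0x45
s_2 = Round(s_1, k_1) = 0x52
s_3 = Round(s_2, k_2) = 0x2F
s_4 = Round(s_3, k_3) = 0xF4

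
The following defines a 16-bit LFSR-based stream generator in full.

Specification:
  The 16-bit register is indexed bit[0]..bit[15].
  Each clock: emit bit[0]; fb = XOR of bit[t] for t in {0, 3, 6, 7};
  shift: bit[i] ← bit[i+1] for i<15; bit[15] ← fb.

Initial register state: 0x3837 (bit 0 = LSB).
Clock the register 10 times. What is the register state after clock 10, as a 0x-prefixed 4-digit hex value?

0x684E

reg_0 = 0x3837
clock 1: out=1, reg = 0x9C1B
clock 2: out=1, reg = 0x4E0D
clock 3: out=1, reg = 0x2706
clock 4: out=0, reg = 0x1383
clock 5: out=1, reg = 0x09C1
clock 6: out=1, reg = 0x84E0
clock 7: out=0, reg = 0x4270
clock 8: out=0, reg = 0xA138
clock 9: out=0, reg = 0xD09C
clock 10: out=0, reg = 0x684E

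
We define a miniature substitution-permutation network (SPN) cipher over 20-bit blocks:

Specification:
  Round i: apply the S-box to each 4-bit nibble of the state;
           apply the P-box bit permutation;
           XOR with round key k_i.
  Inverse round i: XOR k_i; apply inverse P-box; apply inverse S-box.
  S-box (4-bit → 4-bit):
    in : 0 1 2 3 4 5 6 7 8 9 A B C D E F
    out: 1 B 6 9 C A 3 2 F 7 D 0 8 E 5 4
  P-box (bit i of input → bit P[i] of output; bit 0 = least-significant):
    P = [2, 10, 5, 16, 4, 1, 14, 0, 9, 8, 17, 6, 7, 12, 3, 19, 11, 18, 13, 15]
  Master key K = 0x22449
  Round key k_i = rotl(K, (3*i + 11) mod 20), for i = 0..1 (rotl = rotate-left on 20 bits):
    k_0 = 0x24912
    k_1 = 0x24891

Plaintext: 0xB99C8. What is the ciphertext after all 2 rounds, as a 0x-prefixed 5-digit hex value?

s_0 = plaintext = 0xB99C8
s_1 = Round(s_0, k_0) = 0x15EBF
s_2 = Round(s_1, k_1) = 0xCD2B1

0xCD2B1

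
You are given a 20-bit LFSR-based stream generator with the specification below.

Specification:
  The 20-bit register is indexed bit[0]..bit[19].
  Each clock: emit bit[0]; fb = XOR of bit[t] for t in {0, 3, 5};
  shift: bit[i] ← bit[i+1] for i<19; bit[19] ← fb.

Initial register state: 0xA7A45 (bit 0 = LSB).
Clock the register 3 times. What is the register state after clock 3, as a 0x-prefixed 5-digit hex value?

reg_0 = 0xA7A45
clock 1: out=1, reg = 0xD3D22
clock 2: out=0, reg = 0xE9E91
clock 3: out=1, reg = 0xF4F48

0xF4F48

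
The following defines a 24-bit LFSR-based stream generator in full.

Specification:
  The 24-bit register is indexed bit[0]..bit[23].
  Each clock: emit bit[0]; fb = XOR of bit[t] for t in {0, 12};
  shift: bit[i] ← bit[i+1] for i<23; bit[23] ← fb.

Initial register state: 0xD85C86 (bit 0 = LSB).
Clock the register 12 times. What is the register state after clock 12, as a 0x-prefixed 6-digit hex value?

reg_0 = 0xD85C86
clock 1: out=0, reg = 0xEC2E43
clock 2: out=1, reg = 0xF61721
clock 3: out=1, reg = 0x7B0B90
clock 4: out=0, reg = 0x3D85C8
clock 5: out=0, reg = 0x1EC2E4
clock 6: out=0, reg = 0x0F6172
clock 7: out=0, reg = 0x07B0B9
clock 8: out=1, reg = 0x03D85C
clock 9: out=0, reg = 0x81EC2E
clock 10: out=0, reg = 0x40F617
clock 11: out=1, reg = 0x207B0B
clock 12: out=1, reg = 0x103D85

0x103D85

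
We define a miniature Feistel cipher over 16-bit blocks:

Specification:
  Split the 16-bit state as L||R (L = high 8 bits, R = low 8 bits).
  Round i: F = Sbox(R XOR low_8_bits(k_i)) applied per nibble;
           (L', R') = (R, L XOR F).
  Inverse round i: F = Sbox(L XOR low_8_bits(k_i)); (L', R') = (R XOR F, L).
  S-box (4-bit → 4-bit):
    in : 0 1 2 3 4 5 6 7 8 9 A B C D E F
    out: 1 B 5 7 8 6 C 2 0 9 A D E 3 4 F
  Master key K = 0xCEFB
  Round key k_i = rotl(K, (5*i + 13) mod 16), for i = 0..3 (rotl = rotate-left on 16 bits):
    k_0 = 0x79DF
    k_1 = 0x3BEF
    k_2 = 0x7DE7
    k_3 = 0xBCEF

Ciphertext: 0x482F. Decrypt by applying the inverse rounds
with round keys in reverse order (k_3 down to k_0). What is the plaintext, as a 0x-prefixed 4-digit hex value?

s_0 = ciphertext = 0x482F
s_1 = InvRound(s_0, k_3) = 0x8D48
s_2 = InvRound(s_1, k_2) = 0x828D
s_3 = InvRound(s_2, k_1) = 0x4E82
s_4 = InvRound(s_3, k_0) = 0x194E

0x194E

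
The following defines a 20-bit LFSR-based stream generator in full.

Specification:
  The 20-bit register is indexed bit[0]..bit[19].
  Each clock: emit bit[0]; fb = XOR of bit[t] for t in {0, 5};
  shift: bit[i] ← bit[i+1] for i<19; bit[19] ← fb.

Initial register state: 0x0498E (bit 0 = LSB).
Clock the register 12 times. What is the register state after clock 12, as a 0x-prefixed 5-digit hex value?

reg_0 = 0x0498E
clock 1: out=0, reg = 0x024C7
clock 2: out=1, reg = 0x81263
clock 3: out=1, reg = 0x40931
clock 4: out=1, reg = 0x20498
clock 5: out=0, reg = 0x1024C
clock 6: out=0, reg = 0x08126
clock 7: out=0, reg = 0x84093
clock 8: out=1, reg = 0xC2049
clock 9: out=1, reg = 0xE1024
clock 10: out=0, reg = 0xF0812
clock 11: out=0, reg = 0x78409
clock 12: out=1, reg = 0xBC204

0xBC204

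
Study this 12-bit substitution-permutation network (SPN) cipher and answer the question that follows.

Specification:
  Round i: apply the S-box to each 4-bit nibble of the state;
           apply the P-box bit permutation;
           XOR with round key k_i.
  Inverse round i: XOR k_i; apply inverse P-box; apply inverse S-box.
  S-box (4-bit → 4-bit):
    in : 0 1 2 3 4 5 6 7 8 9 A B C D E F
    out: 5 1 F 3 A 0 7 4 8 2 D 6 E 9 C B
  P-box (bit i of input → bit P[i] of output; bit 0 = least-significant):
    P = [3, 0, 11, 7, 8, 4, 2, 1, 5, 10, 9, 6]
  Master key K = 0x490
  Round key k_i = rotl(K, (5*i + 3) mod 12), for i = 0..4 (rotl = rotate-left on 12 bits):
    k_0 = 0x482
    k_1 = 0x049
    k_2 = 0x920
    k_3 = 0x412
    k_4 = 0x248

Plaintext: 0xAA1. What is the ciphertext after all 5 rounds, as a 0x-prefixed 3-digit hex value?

s_0 = plaintext = 0xAA1
s_1 = Round(s_0, k_0) = 0x7EC
s_2 = Round(s_1, k_1) = 0xACE
s_3 = Round(s_2, k_2) = 0x3D6
s_4 = Round(s_3, k_3) = 0x939
s_5 = Round(s_4, k_4) = 0x759

0x759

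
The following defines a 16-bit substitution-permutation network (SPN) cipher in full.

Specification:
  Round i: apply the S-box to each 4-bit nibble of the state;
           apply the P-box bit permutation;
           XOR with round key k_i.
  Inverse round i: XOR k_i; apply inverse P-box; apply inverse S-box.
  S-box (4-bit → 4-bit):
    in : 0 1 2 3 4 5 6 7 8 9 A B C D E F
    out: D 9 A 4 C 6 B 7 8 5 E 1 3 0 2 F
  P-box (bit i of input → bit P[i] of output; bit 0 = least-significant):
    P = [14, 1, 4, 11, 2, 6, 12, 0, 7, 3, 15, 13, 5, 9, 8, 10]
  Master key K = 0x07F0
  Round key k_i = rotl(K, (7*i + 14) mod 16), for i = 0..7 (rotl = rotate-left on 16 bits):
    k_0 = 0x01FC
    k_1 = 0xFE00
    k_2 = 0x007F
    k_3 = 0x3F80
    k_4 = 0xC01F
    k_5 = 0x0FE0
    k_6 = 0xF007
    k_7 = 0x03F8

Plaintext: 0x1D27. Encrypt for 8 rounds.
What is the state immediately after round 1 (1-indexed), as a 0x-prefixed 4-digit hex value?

0x458F

s_0 = plaintext = 0x1D27
s_1 = Round(s_0, k_0) = 0x458F
s_2 = Round(s_1, k_1) = 0x331B
s_3 = Round(s_2, k_2) = 0xC17A
s_4 = Round(s_3, k_3) = 0x0576
s_5 = Round(s_4, k_4) = 0x1D71
s_6 = Round(s_5, k_5) = 0x5384
s_7 = Round(s_6, k_6) = 0x7B16
s_8 = Round(s_7, k_7) = 0x485F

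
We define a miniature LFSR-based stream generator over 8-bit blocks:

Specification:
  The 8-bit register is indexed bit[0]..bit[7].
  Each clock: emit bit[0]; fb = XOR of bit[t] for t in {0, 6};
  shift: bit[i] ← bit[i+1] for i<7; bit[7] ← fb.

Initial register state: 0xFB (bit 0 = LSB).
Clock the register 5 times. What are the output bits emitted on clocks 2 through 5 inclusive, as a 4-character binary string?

1011

reg_0 = 0xFB
clock 1: out=1, reg = 0x7D
clock 2: out=1, reg = 0x3E
clock 3: out=0, reg = 0x1F
clock 4: out=1, reg = 0x8F
clock 5: out=1, reg = 0xC7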